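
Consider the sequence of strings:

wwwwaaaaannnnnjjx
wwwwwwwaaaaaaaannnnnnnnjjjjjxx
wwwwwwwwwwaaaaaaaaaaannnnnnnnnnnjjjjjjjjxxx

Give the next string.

wwwwwwwwwwwwwaaaaaaaaaaaaaannnnnnnnnnnnnnjjjjjjjjjjjxxxx

Term n consists of 3n+1 w's, followed by 3n+2 a's, followed by 3n+2 n's, followed by 3n-1 j's, followed by n x's (n = 1, 2, …).
For the next term, n = 4, so the run lengths are 13, 14, 14, 11, 4.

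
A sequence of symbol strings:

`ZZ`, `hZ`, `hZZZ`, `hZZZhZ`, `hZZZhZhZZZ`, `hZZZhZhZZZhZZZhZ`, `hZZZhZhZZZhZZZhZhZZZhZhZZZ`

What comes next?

From term 3 onward, concatenate the last term with the second-to-last: hZ·ZZ = hZZZ, hZZZ·hZ = hZZZhZ, …
Continuing: hZZZhZhZZZhZZZhZhZZZhZhZZZ · hZZZhZhZZZhZZZhZ gives term 8.

hZZZhZhZZZhZZZhZhZZZhZhZZZhZZZhZhZZZhZZZhZ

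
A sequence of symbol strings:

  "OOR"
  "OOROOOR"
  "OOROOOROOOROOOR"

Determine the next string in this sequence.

Every step duplicates the string with 'O' between the halves.
Doubling OOROOOROOOROOOR with 'O' between the halves:

OOROOOROOOROOOROOOROOOROOOROOOR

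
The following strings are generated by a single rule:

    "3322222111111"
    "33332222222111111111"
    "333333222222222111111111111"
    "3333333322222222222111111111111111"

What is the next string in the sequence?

33333333332222222222222111111111111111111

The n-th term is 2n-2 3's then 2n+1 2's then 3n 1's, where the shown terms are n = 2, 3, 4, 5.
Setting n = 6 gives 10, 13, 18 characters in each block.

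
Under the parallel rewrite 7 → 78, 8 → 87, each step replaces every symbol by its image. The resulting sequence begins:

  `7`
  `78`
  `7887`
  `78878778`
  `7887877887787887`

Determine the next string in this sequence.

φ(7887877887787887) expands symbol-by-symbol to 78 87 87 78 87 78 78 87 87 78 78 87 78 87 87 78; joining the 16 pieces gives the next term.

78878778877878878778788778878778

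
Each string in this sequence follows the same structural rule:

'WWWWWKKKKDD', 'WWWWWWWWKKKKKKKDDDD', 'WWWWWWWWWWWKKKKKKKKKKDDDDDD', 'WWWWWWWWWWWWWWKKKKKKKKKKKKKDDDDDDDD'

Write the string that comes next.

WWWWWWWWWWWWWWWWWKKKKKKKKKKKKKKKKDDDDDDDDDD

The n-th term is 3n+2 W's then 3n+1 K's then 2n D's (n = 1, 2, …).
At n = 5 the blocks have lengths 17, 16, 10.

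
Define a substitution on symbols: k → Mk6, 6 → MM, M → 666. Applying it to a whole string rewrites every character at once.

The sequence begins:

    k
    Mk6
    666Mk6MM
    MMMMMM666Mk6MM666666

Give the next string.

666666666666666666MMMMMM666Mk6MM666666MMMMMMMMMMMM

Applying the rule to each of the 20 symbols of MMMMMM666Mk6MM666666 gives the pieces 666 666 666 666 666 666 MM MM MM 666 Mk6 MM 666 666 MM MM MM MM MM MM, which concatenate to the answer.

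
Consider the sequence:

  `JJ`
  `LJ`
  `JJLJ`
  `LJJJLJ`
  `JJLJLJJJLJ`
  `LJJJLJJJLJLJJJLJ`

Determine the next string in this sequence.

JJLJLJJJLJLJJJLJJJLJLJJJLJ

This is a Fibonacci-style word recurrence s(k) = s(k−2)·s(k−1): e.g. JJ·LJ = JJLJ.
So term 7 is JJLJLJJJLJ·LJJJLJJJLJLJJJLJ.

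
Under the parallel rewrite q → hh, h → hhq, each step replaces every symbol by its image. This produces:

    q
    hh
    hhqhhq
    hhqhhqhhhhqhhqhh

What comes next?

φ(hhqhhqhhhhqhhqhh) expands symbol-by-symbol to hhq hhq hh hhq hhq hh hhq hhq hhq hhq hh hhq hhq hh hhq hhq; joining the 16 pieces gives the next term.

hhqhhqhhhhqhhqhhhhqhhqhhqhhqhhhhqhhqhhhhqhhq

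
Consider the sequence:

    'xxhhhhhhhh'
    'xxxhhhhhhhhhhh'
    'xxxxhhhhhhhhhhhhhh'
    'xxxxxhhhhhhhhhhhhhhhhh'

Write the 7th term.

xxxxxxxxhhhhhhhhhhhhhhhhhhhhhhhhhh

The n-th term is n x's then 3n+2 h's, where the shown terms are n = 2, 3, 4, 5.
At n = 8 the blocks have lengths 8, 26.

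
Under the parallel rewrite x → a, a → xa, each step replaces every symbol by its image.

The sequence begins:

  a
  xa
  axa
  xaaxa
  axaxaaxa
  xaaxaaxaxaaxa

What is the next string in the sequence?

φ(xaaxaaxaxaaxa) expands symbol-by-symbol to a xa xa a xa xa a xa a xa xa a xa; joining the 13 pieces gives the next term.

axaxaaxaxaaxaaxaxaaxa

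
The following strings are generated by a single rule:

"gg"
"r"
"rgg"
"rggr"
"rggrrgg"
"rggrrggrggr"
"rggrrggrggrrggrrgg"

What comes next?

rggrrggrggrrggrrggrggrrggrggr

This is a Fibonacci-style word recurrence s(k) = s(k−1)·s(k−2): e.g. r·gg = rgg.
The next term joins rggrrggrggrrggrrgg and rggrrggrggr.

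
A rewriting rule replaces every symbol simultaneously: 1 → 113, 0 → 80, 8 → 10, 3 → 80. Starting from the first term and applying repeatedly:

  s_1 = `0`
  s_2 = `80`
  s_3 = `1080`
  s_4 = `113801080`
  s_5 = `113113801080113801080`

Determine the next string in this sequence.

11311380113113801080113801080113113801080113801080

Replace each of the 21 characters of 113113801080113801080 in place — 113 113 80 113 113 80 10 80 113 80 10 80 113 113 80 10 80 113 80 10 80 — and concatenate.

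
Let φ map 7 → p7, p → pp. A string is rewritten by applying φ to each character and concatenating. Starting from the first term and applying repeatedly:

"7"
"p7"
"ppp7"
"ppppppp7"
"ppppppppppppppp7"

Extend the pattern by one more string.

Applying the rule to each of the 16 symbols of ppppppppppppppp7 gives the pieces pp pp pp pp pp pp pp pp pp pp pp pp pp pp pp p7, which concatenate to the answer.

ppppppppppppppppppppppppppppppp7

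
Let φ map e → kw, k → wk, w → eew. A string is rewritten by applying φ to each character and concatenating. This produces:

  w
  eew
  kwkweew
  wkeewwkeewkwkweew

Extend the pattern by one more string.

φ(wkeewwkeewkwkweew) expands symbol-by-symbol to eew wk kw kw eew eew wk kw kw eew wk eew wk eew kw kw eew; joining the 17 pieces gives the next term.

eewwkkwkweeweewwkkwkweewwkeewwkeewkwkweew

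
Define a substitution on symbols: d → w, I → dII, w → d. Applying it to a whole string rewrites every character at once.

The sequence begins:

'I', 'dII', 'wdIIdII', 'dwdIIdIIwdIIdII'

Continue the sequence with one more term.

Rewriting the 15 symbols of dwdIIdIIwdIIdII one by one yields w d w dII dII w dII dII d w dII dII w dII dII; concatenated:

wdwdIIdIIwdIIdIIdwdIIdIIwdIIdII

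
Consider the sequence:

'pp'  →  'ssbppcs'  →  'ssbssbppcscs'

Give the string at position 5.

ssbssbssbssbppcscscscs

Every step adds ssb to the front and cs to the end of the previous string.
From ssbssbppcscs, 2 further steps: ssbssbppcscs → ssbssbssbppcscscs → (answer).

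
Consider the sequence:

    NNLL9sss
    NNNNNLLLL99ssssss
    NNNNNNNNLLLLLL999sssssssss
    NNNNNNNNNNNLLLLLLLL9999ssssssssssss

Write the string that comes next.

NNNNNNNNNNNNNNLLLLLLLLLL99999sssssssssssssss

Term n consists of 3n-1 N's, followed by 2n L's, followed by n 9's, followed by 3n s's (n = 1, 2, …).
For the next term, n = 5, so the run lengths are 14, 10, 5, 15.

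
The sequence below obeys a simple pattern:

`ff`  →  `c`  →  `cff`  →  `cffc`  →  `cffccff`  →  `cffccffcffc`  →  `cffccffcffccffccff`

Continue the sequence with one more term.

cffccffcffccffccffcffccffcffc

Each term (from the third on) is the previous term followed by the one before it: term 3 = c·ff = cff.
The next term joins cffccffcffccffccff and cffccffcffc.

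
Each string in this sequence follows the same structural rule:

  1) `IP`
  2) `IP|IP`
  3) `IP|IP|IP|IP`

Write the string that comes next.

IP|IP|IP|IP|IP|IP|IP|IP

Every step duplicates the string with '|' between the halves.
So the next term is two copies of IP|IP|IP|IP with '|' between the halves.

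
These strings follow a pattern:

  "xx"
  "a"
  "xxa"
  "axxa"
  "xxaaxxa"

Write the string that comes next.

From term 3 onward, concatenate the second-to-last term with the last: xx·a = xxa, a·xxa = axxa, …
The next term joins axxa and xxaaxxa.

axxaxxaaxxa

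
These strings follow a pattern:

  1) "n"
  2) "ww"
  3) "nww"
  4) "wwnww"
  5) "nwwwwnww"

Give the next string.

Each term (from the third on) is the two preceding terms concatenated in order: term 3 = n·ww = nww.
So term 6 is wwnww·nwwwwnww.

wwnwwnwwwwnww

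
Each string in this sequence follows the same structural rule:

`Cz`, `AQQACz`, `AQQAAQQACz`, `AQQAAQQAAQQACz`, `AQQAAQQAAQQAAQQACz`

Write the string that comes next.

Each term is the previous one with AQQA prepended.
One more step from AQQAAQQAAQQAAQQACz gives the answer.

AQQAAQQAAQQAAQQAAQQACz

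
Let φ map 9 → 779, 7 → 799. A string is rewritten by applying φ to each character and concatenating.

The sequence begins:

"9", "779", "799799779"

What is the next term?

799779779799779779799799779

Apply φ to 799799779 symbol by symbol: 7→799, 9→779, 9→779, 7→799, 9→779, 9→779, 7→799, 7→799, 9→779; joined: 799 779 779 799 779 779 799 799 779.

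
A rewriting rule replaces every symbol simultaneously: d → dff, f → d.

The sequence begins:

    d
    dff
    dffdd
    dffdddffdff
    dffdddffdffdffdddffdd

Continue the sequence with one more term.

Replace each of the 21 characters of dffdddffdffdffdddffdd in place — dff d d dff dff dff d d dff d d dff d d dff dff dff d d dff dff — and concatenate.

dffdddffdffdffdddffdddffdddffdffdffdddffdff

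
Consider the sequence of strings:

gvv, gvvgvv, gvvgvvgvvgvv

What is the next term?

Each string is two copies of the previous one concatenated.
Doubling gvvgvvgvvgvv:

gvvgvvgvvgvvgvvgvvgvvgvv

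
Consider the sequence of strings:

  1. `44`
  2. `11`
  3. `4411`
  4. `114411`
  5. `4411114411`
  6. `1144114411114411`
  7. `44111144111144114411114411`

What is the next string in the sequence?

From term 3 onward, concatenate the second-to-last term with the last: 44·11 = 4411, 11·4411 = 114411, …
So term 8 is 1144114411114411·44111144111144114411114411.

114411441111441144111144111144114411114411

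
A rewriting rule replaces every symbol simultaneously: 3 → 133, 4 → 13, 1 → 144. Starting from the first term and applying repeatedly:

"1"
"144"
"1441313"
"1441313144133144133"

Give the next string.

144131314413314413314413131441331331441313144133133

φ(1441313144133144133) expands symbol-by-symbol to 144 13 13 144 133 144 133 144 13 13 144 133 133 144 13 13 144 133 133; joining the 19 pieces gives the next term.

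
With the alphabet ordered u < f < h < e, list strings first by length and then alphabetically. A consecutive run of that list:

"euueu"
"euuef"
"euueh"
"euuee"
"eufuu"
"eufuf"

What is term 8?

eufue

Continuing the enumeration 2 steps past eufuf: eufuf → eufuh → (answer).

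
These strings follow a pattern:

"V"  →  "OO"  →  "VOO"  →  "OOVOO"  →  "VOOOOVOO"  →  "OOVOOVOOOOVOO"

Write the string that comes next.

From term 3 onward, concatenate the second-to-last term with the last: V·OO = VOO, OO·VOO = OOVOO, …
The next term joins VOOOOVOO and OOVOOVOOOOVOO.

VOOOOVOOOOVOOVOOOOVOO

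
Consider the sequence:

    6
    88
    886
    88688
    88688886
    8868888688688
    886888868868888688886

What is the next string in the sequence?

8868888688688886888868868888688688

This is a Fibonacci-style word recurrence s(k) = s(k−1)·s(k−2): e.g. 88·6 = 886.
Continuing: 886888868868888688886 · 8868888688688 gives term 8.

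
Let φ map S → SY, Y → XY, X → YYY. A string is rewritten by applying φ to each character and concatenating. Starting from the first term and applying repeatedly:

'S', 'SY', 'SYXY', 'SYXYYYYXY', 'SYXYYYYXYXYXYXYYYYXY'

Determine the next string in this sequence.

Replace each of the 20 characters of SYXYYYYXYXYXYXYYYYXY in place — SY XY YYY XY XY XY XY YYY XY YYY XY YYY XY YYY XY XY XY XY YYY XY — and concatenate.

SYXYYYYXYXYXYXYYYYXYYYYXYYYYXYYYYXYXYXYXYYYYXY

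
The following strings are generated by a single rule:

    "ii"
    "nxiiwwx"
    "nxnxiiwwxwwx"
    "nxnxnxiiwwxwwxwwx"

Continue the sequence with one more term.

nxnxnxnxiiwwxwwxwwxwwx

Every step adds nx to the front and wwx to the end of the previous string.
One more step from nxnxnxiiwwxwwxwwx gives the answer.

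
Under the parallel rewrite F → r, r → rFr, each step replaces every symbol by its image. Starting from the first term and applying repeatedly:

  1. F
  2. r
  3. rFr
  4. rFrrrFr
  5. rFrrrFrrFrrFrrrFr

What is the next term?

φ(rFrrrFrrFrrFrrrFr) expands symbol-by-symbol to rFr r rFr rFr rFr r rFr rFr r rFr rFr r rFr rFr rFr r rFr; joining the 17 pieces gives the next term.

rFrrrFrrFrrFrrrFrrFrrrFrrFrrrFrrFrrFrrrFr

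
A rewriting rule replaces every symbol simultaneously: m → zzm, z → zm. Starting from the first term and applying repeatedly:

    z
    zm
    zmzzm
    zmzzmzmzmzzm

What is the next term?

Apply φ to zmzzmzmzmzzm symbol by symbol: z→zm, m→zzm, z→zm, z→zm, m→zzm, z→zm, m→zzm, z→zm, m→zzm, z→zm, z→zm, m→zzm; joined: zm zzm zm zm zzm zm zzm zm zzm zm zm zzm.

zmzzmzmzmzzmzmzzmzmzzmzmzmzzm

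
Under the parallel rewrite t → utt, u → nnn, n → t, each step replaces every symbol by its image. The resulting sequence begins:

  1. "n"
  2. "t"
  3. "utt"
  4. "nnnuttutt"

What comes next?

tttnnnuttuttnnnuttutt

Rewriting each symbol of nnnuttutt: n→t, n→t, n→t, u→nnn, t→utt, t→utt, u→nnn, t→utt, t→utt, which concatenates to t t t nnn utt utt nnn utt utt.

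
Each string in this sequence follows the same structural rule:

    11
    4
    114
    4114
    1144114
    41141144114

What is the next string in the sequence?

This is a Fibonacci-style word recurrence s(k) = s(k−2)·s(k−1): e.g. 11·4 = 114.
So term 7 is 1144114·41141144114.

114411441141144114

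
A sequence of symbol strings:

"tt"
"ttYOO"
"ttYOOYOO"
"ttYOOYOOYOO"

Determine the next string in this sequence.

ttYOOYOOYOOYOO

Every step adds YOO to the end: s(k+1) = s(k)·YOO.
One more step from ttYOOYOOYOO gives the answer.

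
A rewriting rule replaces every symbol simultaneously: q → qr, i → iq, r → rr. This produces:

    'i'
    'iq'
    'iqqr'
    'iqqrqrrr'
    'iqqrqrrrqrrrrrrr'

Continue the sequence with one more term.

Replace each of the 16 characters of iqqrqrrrqrrrrrrr in place — iq qr qr rr qr rr rr rr qr rr rr rr rr rr rr rr — and concatenate.

iqqrqrrrqrrrrrrrqrrrrrrrrrrrrrrr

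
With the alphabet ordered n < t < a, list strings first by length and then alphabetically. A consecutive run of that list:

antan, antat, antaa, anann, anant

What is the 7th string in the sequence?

anatn

Continuing the enumeration 2 steps past anant: anant → anana → (answer).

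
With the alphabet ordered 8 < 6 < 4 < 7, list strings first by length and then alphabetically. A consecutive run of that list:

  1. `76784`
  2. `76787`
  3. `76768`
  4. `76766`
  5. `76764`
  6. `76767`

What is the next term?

76748

The successor of 76767 increments the rightmost position that isn't already 7 and resets every position after it to 8.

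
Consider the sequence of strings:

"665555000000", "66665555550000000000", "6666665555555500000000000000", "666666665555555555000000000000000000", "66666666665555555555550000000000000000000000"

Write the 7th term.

666666666666665555555555555555000000000000000000000000000000

Term n consists of 2n 6's, followed by 2n+2 5's, followed by 4n+2 0's (n = 1, 2, …).
Setting n = 7 gives 14, 16, 30 characters in each block.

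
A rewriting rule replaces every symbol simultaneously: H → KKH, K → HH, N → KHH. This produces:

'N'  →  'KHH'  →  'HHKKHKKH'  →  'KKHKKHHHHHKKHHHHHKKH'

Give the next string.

Applying the rule to each of the 20 symbols of KKHKKHHHHHKKHHHHHKKH gives the pieces HH HH KKH HH HH KKH KKH KKH KKH KKH HH HH KKH KKH KKH KKH KKH HH HH KKH, which concatenate to the answer.

HHHHKKHHHHHKKHKKHKKHKKHKKHHHHHKKHKKHKKHKKHKKHHHHHKKH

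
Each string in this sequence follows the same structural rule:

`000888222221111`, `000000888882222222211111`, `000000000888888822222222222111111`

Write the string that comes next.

000000000000888888888222222222222221111111

Reading off run lengths: 0 runs 3, 6, 9; 8 runs 3, 5, 7; 2 runs 5, 8, 11; 1 runs 4, 5, 6 — each is linear in n (n = 1, 2, …).
At n = 4 the blocks have lengths 12, 9, 14, 7.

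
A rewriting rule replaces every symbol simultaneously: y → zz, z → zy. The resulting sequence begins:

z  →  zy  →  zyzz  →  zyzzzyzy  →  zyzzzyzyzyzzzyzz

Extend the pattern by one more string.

Applying the rule to each of the 16 symbols of zyzzzyzyzyzzzyzz gives the pieces zy zz zy zy zy zz zy zz zy zz zy zy zy zz zy zy, which concatenate to the answer.

zyzzzyzyzyzzzyzzzyzzzyzyzyzzzyzy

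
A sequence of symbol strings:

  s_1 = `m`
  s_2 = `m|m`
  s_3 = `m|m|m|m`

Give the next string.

s(k+1) = s(k)·|·s(k) — each term doubles the last with '|' between the halves.
Doubling m|m|m|m with '|' between the halves:

m|m|m|m|m|m|m|m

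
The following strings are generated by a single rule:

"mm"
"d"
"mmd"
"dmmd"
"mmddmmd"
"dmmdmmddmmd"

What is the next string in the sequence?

mmddmmddmmdmmddmmd

From term 3 onward, concatenate the second-to-last term with the last: mm·d = mmd, d·mmd = dmmd, …
So term 7 is mmddmmd·dmmdmmddmmd.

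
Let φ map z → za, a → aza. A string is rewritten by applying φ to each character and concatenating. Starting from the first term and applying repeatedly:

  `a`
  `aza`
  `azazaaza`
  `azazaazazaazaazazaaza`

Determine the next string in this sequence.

φ(azazaazazaazaazazaaza) expands symbol-by-symbol to aza za aza za aza aza za aza za aza aza za aza aza za aza za aza aza za aza; joining the 21 pieces gives the next term.

azazaazazaazaazazaazazaazaazazaazaazazaazazaazaazazaaza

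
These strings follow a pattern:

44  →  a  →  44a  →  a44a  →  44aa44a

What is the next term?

From term 3 onward, concatenate the second-to-last term with the last: 44·a = 44a, a·44a = a44a, …
So term 6 is a44a·44aa44a.

a44a44aa44a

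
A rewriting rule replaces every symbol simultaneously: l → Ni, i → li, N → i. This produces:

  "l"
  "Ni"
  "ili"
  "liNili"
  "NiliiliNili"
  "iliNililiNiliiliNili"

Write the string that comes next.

φ(iliNililiNiliiliNili) expands symbol-by-symbol to li Ni li i li Ni li Ni li i li Ni li li Ni li i li Ni li; joining the 20 pieces gives the next term.

liNiliiliNiliNiliiliNililiNiliiliNili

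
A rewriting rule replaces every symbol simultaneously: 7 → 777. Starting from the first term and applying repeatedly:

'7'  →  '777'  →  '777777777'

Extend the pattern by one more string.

777777777777777777777777777

Apply φ to 777777777 symbol by symbol: 7→777, 7→777, 7→777, 7→777, 7→777, 7→777, 7→777, 7→777, 7→777; joined: 777 777 777 777 777 777 777 777 777.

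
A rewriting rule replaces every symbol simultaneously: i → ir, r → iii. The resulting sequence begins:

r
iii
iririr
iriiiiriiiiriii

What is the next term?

Rewriting the 15 symbols of iriiiiriiiiriii one by one yields ir iii ir ir ir ir iii ir ir ir ir iii ir ir ir; concatenated:

iriiiiririririiiiririririiiiririr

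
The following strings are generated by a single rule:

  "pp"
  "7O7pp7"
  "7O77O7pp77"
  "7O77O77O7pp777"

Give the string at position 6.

7O77O77O77O77O7pp77777

Each term wraps the previous one in 7O7 on the left and 7 on the right.
From 7O77O77O7pp777, 2 further steps: 7O77O77O7pp777 → 7O77O77O77O7pp7777 → (answer).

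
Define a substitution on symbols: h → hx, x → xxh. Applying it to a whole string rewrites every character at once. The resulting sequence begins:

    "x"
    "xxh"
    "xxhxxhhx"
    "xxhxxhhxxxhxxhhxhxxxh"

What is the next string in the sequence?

Replace each of the 21 characters of xxhxxhhxxxhxxhhxhxxxh in place — xxh xxh hx xxh xxh hx hx xxh xxh xxh hx xxh xxh hx hx xxh hx xxh xxh xxh hx — and concatenate.

xxhxxhhxxxhxxhhxhxxxhxxhxxhhxxxhxxhhxhxxxhhxxxhxxhxxhhx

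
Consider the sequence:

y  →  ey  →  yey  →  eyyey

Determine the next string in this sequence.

Each term (from the third on) is the two preceding terms concatenated in order: term 3 = y·ey = yey.
Continuing: yey · eyyey gives term 5.

yeyeyyey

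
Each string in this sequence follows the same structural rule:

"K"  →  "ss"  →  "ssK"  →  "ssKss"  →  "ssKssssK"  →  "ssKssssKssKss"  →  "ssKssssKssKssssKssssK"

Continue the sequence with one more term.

ssKssssKssKssssKssssKssKssssKssKss

This is a Fibonacci-style word recurrence s(k) = s(k−1)·s(k−2): e.g. ss·K = ssK.
The next term joins ssKssssKssKssssKssssK and ssKssssKssKss.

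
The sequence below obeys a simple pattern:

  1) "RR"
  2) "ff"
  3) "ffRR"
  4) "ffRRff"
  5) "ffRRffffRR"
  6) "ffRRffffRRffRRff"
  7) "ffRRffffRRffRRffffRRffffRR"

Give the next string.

Each term (from the third on) is the previous term followed by the one before it: term 3 = ff·RR = ffRR.
So term 8 is ffRRffffRRffRRffffRRffffRR·ffRRffffRRffRRff.

ffRRffffRRffRRffffRRffffRRffRRffffRRffRRff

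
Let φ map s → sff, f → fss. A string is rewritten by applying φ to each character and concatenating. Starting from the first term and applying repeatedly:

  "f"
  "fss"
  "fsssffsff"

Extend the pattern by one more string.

fsssffsffsfffssfsssfffssfss

Apply φ to fsssffsff symbol by symbol: f→fss, s→sff, s→sff, s→sff, f→fss, f→fss, s→sff, f→fss, f→fss; joined: fss sff sff sff fss fss sff fss fss.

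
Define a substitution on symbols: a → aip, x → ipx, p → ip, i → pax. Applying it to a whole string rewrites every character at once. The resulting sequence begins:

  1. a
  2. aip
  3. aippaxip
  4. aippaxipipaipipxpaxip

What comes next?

aippaxipipaipipxpaxippaxipaippaxippaxipipxipaipipxpaxip

Replace each of the 21 characters of aippaxipipaipipxpaxip in place — aip pax ip ip aip ipx pax ip pax ip aip pax ip pax ip ipx ip aip ipx pax ip — and concatenate.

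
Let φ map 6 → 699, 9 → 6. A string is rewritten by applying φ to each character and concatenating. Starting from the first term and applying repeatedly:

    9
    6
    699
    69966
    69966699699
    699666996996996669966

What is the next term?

6996669969969966699666996669969969966699699

Applying the rule to each of the 21 symbols of 699666996996996669966 gives the pieces 699 6 6 699 699 699 6 6 699 6 6 699 6 6 699 699 699 6 6 699 699, which concatenate to the answer.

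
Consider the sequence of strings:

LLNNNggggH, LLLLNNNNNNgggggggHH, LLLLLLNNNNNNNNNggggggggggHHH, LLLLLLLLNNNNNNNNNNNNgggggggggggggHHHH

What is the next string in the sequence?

Each string has the form L^{2n} N^{3n} g^{3n+1} H^{n} (n = 1, 2, …).
Setting n = 5 gives 10, 15, 16, 5 characters in each block.

LLLLLLLLLLNNNNNNNNNNNNNNNggggggggggggggggHHHHH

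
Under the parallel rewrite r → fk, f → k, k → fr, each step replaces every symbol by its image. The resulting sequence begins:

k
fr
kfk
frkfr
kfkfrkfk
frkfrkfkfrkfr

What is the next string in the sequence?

Rewriting the 13 symbols of frkfrkfkfrkfr one by one yields k fk fr k fk fr k fr k fk fr k fk; concatenated:

kfkfrkfkfrkfrkfkfrkfk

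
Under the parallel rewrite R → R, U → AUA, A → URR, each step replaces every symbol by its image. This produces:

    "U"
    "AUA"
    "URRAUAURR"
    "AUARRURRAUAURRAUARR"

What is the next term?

Applying the rule to each of the 19 symbols of AUARRURRAUAURRAUARR gives the pieces URR AUA URR R R AUA R R URR AUA URR AUA R R URR AUA URR R R, which concatenate to the answer.

URRAUAURRRRAUARRURRAUAURRAUARRURRAUAURRRR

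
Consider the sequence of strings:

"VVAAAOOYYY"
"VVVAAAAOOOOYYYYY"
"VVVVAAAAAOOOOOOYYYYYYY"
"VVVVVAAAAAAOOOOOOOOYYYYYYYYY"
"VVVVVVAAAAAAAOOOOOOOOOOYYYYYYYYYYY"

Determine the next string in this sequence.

VVVVVVVAAAAAAAAOOOOOOOOOOOOYYYYYYYYYYYYY

The n-th term is n+1 V's then n+2 A's then 2n O's then 2n+1 Y's (n = 1, 2, …).
Setting n = 6 gives 7, 8, 12, 13 characters in each block.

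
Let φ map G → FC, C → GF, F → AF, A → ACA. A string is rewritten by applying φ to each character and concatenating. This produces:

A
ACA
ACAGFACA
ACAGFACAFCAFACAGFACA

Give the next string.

ACAGFACAFCAFACAGFACAAFGFACAAFACAGFACAFCAFACAGFACA

Replace each of the 20 characters of ACAGFACAFCAFACAGFACA in place — ACA GF ACA FC AF ACA GF ACA AF GF ACA AF ACA GF ACA FC AF ACA GF ACA — and concatenate.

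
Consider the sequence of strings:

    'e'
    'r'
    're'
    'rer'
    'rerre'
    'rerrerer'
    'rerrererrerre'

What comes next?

rerrererrerrererrerer

Each term (from the third on) is the previous term followed by the one before it: term 3 = r·e = re.
The next term joins rerrererrerre and rerrerer.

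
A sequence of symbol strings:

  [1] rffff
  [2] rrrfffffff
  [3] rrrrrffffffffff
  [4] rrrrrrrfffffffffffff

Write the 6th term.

The n-th term is 2n-1 r's then 3n+1 f's (n = 1, 2, …).
Setting n = 6 gives 11, 19 characters in each block.

rrrrrrrrrrrfffffffffffffffffff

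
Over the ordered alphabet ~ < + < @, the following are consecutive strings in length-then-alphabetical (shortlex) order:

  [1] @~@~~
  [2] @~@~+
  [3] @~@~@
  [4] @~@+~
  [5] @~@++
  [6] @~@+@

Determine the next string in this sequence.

@~@@~

Find the rightmost character of @~@+@ below @, bump it to the next letter, and reset everything to its right to ~.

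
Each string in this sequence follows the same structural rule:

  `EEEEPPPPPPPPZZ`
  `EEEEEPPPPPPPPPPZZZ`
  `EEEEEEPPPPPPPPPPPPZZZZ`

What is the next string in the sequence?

Term n consists of n+1 E's, followed by 2n+2 P's, followed by n-1 Z's, where the shown terms are n = 3, 4, 5.
For the next term, n = 6, so the run lengths are 7, 14, 5.

EEEEEEEPPPPPPPPPPPPPPZZZZZ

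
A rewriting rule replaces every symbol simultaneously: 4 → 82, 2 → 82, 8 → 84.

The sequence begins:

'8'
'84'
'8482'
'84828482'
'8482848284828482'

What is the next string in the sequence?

84828482848284828482848284828482

Applying the rule to each of the 16 symbols of 8482848284828482 gives the pieces 84 82 84 82 84 82 84 82 84 82 84 82 84 82 84 82, which concatenate to the answer.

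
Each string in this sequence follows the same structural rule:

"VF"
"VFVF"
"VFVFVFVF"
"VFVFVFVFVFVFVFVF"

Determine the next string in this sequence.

Every step duplicates the string.
One more doubling of VFVFVFVFVFVFVFVF gives the answer.

VFVFVFVFVFVFVFVFVFVFVFVFVFVFVFVF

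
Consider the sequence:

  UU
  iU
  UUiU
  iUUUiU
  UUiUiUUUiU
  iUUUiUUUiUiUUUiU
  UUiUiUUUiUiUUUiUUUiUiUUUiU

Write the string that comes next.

Each term (from the third on) is the two preceding terms concatenated in order: term 3 = UU·iU = UUiU.
The next term joins iUUUiUUUiUiUUUiU and UUiUiUUUiUiUUUiUUUiUiUUUiU.

iUUUiUUUiUiUUUiUUUiUiUUUiUiUUUiUUUiUiUUUiU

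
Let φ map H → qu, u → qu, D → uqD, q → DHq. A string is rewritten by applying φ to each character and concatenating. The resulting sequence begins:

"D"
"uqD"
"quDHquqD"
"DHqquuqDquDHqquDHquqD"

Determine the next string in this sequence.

Replace each of the 21 characters of DHqquuqDquDHqquDHquqD in place — uqD qu DHq DHq qu qu DHq uqD DHq qu uqD qu DHq DHq qu uqD qu DHq qu DHq uqD — and concatenate.

uqDquDHqDHqququDHquqDDHqquuqDquDHqDHqquuqDquDHqquDHquqD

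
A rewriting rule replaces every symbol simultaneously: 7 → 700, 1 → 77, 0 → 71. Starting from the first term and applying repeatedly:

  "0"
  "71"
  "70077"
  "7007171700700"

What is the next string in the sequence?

7007171700777007770071717007171

Applying the rule to each of the 13 symbols of 7007171700700 gives the pieces 700 71 71 700 77 700 77 700 71 71 700 71 71, which concatenate to the answer.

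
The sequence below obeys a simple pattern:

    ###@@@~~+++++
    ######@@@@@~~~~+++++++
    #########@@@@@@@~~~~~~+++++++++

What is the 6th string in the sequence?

##################@@@@@@@@@@@@@~~~~~~~~~~~~+++++++++++++++

Reading off run lengths: # runs 3, 6, 9; @ runs 3, 5, 7; ~ runs 2, 4, 6; + runs 5, 7, 9 — each is linear in n (n = 1, 2, …).
Setting n = 6 gives 18, 13, 12, 15 characters in each block.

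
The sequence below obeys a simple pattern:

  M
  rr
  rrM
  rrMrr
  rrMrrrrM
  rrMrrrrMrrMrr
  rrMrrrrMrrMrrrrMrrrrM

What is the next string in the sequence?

From term 3 onward, concatenate the last term with the second-to-last: rr·M = rrM, rrM·rr = rrMrr, …
Continuing: rrMrrrrMrrMrrrrMrrrrM · rrMrrrrMrrMrr gives term 8.

rrMrrrrMrrMrrrrMrrrrMrrMrrrrMrrMrr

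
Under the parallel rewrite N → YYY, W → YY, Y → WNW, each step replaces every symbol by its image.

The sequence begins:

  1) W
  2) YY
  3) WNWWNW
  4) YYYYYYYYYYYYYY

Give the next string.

WNWWNWWNWWNWWNWWNWWNWWNWWNWWNWWNWWNWWNWWNW

Replace each of the 14 characters of YYYYYYYYYYYYYY in place — WNW WNW WNW WNW WNW WNW WNW WNW WNW WNW WNW WNW WNW WNW — and concatenate.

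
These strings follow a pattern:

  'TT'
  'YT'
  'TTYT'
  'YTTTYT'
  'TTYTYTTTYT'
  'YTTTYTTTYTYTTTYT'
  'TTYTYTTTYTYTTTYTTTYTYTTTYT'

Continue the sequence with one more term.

YTTTYTTTYTYTTTYTTTYTYTTTYTYTTTYTTTYTYTTTYT

This is a Fibonacci-style word recurrence s(k) = s(k−2)·s(k−1): e.g. TT·YT = TTYT.
The next term joins YTTTYTTTYTYTTTYT and TTYTYTTTYTYTTTYTTTYTYTTTYT.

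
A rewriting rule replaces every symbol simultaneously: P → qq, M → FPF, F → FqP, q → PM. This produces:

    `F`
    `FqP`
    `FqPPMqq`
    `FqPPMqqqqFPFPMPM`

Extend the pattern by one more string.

Replace each of the 16 characters of FqPPMqqqqFPFPMPM in place — FqP PM qq qq FPF PM PM PM PM FqP qq FqP qq FPF qq FPF — and concatenate.

FqPPMqqqqFPFPMPMPMPMFqPqqFqPqqFPFqqFPF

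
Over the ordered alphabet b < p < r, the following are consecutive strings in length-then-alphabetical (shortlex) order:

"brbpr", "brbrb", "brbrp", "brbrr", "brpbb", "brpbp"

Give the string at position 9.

brppp

Continuing the enumeration 3 steps past brpbp: brpbp → brpbr → brppb → (answer).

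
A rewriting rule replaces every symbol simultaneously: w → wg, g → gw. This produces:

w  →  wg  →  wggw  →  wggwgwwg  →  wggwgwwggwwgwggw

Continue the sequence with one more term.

φ(wggwgwwggwwgwggw) expands symbol-by-symbol to wg gw gw wg gw wg wg gw gw wg wg gw wg gw gw wg; joining the 16 pieces gives the next term.

wggwgwwggwwgwggwgwwgwggwwggwgwwg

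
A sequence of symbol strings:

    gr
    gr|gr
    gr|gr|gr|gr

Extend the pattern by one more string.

Every step duplicates the string with '|' between the halves.
One more doubling of gr|gr|gr|gr gives the answer.

gr|gr|gr|gr|gr|gr|gr|gr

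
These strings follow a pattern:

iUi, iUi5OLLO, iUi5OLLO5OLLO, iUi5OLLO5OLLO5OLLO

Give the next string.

iUi5OLLO5OLLO5OLLO5OLLO

The strings grow by a fixed suffix 5OLLO each time.
So the next term is iUi5OLLO5OLLO5OLLO·5OLLO.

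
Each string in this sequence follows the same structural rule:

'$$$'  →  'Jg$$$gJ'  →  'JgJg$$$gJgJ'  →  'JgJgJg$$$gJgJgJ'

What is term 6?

JgJgJgJgJg$$$gJgJgJgJgJ

Every step adds Jg to the front and gJ to the end of the previous string.
From JgJgJg$$$gJgJgJ, 2 further steps: JgJgJg$$$gJgJgJ → JgJgJgJg$$$gJgJgJgJ → (answer).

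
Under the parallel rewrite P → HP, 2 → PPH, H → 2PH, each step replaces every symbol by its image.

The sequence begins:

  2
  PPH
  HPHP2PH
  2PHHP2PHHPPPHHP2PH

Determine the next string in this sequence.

φ(2PHHP2PHHPPPHHP2PH) expands symbol-by-symbol to PPH HP 2PH 2PH HP PPH HP 2PH 2PH HP HP HP 2PH 2PH HP PPH HP 2PH; joining the 18 pieces gives the next term.

PPHHP2PH2PHHPPPHHP2PH2PHHPHPHP2PH2PHHPPPHHP2PH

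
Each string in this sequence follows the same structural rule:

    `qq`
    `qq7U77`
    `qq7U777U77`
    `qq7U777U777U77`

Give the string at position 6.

Each term is the previous one with 7U77 appended.
From qq7U777U777U77, 2 further steps: qq7U777U777U77 → qq7U777U777U777U77 → (answer).

qq7U777U777U777U777U77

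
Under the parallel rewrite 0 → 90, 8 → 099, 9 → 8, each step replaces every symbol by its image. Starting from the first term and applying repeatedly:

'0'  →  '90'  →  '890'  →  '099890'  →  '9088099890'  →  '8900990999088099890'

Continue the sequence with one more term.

Rewriting the 19 symbols of 8900990999088099890 one by one yields 099 8 90 90 8 8 90 8 8 8 90 099 099 90 8 8 099 8 90; concatenated:

099890908890888900990999088099890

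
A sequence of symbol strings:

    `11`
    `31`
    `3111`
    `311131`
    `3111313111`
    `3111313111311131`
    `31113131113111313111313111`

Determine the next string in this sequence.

311131311131113131113131113111313111311131

This is a Fibonacci-style word recurrence s(k) = s(k−1)·s(k−2): e.g. 31·11 = 3111.
Continuing: 31113131113111313111313111 · 3111313111311131 gives term 8.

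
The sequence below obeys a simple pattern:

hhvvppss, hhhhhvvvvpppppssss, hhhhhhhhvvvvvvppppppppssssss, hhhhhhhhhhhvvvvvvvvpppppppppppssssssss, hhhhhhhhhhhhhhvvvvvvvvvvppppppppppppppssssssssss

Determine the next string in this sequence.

hhhhhhhhhhhhhhhhhvvvvvvvvvvvvpppppppppppppppppssssssssssss

Term n consists of 3n-1 h's, followed by 2n v's, followed by 3n-1 p's, followed by 2n s's (n = 1, 2, …).
Setting n = 6 gives 17, 12, 17, 12 characters in each block.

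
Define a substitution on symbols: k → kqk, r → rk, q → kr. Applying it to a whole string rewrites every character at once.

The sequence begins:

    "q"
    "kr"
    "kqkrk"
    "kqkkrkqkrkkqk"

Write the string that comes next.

Rewriting the 13 symbols of kqkkrkqkrkkqk one by one yields kqk kr kqk kqk rk kqk kr kqk rk kqk kqk kr kqk; concatenated:

kqkkrkqkkqkrkkqkkrkqkrkkqkkqkkrkqk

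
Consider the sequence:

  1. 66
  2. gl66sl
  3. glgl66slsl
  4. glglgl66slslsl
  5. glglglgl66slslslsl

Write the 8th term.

glglglglglglgl66slslslslslslsl

s(k+1) = gl·s(k)·sl, so each term gains gl as a prefix and sl as a suffix.
From glglglgl66slslslsl, 3 further steps: glglglgl66slslslsl → glglglglgl66slslslslsl → glglglglglgl66slslslslslsl → (answer).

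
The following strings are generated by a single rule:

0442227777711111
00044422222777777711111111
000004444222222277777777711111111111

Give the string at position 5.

00000000044444422222222222777777777777711111111111111111

Reading off run lengths: 0 runs 1, 3, 5; 4 runs 2, 3, 4; 2 runs 3, 5, 7; 7 runs 5, 7, 9; 1 runs 5, 8, 11 — each is linear in n (n = 1, 2, …).
For term 5, n = 5, so the run lengths are 9, 6, 11, 13, 17.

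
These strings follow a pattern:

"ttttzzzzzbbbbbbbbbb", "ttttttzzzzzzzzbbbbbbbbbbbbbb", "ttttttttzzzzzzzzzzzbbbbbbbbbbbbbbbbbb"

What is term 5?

ttttttttttttzzzzzzzzzzzzzzzzzbbbbbbbbbbbbbbbbbbbbbbbbbb

Each string has the form t^{2n} z^{3n-1} b^{4n+2}, where the shown terms are n = 2, 3, 4.
For term 5, n = 6, so the run lengths are 12, 17, 26.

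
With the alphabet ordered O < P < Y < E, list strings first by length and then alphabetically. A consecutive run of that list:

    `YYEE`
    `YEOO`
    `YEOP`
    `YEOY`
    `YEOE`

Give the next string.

Treat YEOE as a base-4 numeral over the given alphabet and add one, carrying through any trailing E's.

YEPO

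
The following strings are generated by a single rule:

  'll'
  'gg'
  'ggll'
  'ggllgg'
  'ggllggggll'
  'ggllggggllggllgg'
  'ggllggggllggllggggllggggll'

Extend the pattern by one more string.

From term 3 onward, concatenate the last term with the second-to-last: gg·ll = ggll, ggll·gg = ggllgg, …
The next term joins ggllggggllggllggggllggggll and ggllggggllggllgg.

ggllggggllggllggggllggggllggllggggllggllgg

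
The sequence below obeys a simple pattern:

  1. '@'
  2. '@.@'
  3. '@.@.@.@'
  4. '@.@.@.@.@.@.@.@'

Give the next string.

s(k+1) = s(k)·.·s(k) — each term doubles the last with '.' between the halves.
Doubling @.@.@.@.@.@.@.@ with '.' between the halves:

@.@.@.@.@.@.@.@.@.@.@.@.@.@.@.@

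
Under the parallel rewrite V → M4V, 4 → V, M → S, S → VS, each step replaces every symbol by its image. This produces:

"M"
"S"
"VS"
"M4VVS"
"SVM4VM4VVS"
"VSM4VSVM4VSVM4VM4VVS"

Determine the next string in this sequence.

φ(VSM4VSVM4VSVM4VM4VVS) expands symbol-by-symbol to M4V VS S V M4V VS M4V S V M4V VS M4V S V M4V S V M4V M4V VS; joining the 20 pieces gives the next term.

M4VVSSVM4VVSM4VSVM4VVSM4VSVM4VSVM4VM4VVS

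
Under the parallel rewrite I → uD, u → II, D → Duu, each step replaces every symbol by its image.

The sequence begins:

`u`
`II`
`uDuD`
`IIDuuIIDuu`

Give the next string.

Apply φ to IIDuuIIDuu symbol by symbol: I→uD, I→uD, D→Duu, u→II, u→II, I→uD, I→uD, D→Duu, u→II, u→II; joined: uD uD Duu II II uD uD Duu II II.

uDuDDuuIIIIuDuDDuuIIII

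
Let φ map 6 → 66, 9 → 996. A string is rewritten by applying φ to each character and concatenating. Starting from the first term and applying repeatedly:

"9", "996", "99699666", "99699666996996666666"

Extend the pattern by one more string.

996996669969966666669969966699699666666666666666

Applying the rule to each of the 20 symbols of 99699666996996666666 gives the pieces 996 996 66 996 996 66 66 66 996 996 66 996 996 66 66 66 66 66 66 66, which concatenate to the answer.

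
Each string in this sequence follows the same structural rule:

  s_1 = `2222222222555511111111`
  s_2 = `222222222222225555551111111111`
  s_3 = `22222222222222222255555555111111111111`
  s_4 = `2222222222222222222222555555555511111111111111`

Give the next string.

Each string has the form 2^{4n-2} 5^{2n-2} 1^{2n+2}, where the shown terms are n = 3, 4, 5, 6.
For the next term, n = 7, so the run lengths are 26, 12, 16.

222222222222222222222222225555555555551111111111111111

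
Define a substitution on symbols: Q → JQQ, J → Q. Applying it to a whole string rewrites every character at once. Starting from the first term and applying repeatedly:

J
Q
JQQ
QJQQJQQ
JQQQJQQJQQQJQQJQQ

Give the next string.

QJQQJQQJQQQJQQJQQQJQQJQQJQQQJQQJQQQJQQJQQ

Replace each of the 17 characters of JQQQJQQJQQQJQQJQQ in place — Q JQQ JQQ JQQ Q JQQ JQQ Q JQQ JQQ JQQ Q JQQ JQQ Q JQQ JQQ — and concatenate.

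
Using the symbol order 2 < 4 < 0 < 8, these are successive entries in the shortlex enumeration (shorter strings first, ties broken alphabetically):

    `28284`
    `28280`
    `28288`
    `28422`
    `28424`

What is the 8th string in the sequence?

Stepping forward 3 times from 28424: 28424 → 28420 → 28428, then the target.

28442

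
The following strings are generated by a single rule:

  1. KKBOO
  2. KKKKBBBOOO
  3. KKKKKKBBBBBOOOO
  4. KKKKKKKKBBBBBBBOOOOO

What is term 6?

The n-th term is 2n K's then 2n-1 B's then n+1 O's (n = 1, 2, …).
At n = 6 the blocks have lengths 12, 11, 7.

KKKKKKKKKKKKBBBBBBBBBBBOOOOOOO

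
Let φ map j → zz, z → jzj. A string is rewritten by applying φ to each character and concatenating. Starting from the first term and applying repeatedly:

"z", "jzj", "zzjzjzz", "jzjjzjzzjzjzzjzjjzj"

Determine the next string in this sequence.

zzjzjzzzzjzjzzjzjjzjzzjzjzzjzjjzjzzjzjzzzzjzjzz

Replace each of the 19 characters of jzjjzjzzjzjzzjzjjzj in place — zz jzj zz zz jzj zz jzj jzj zz jzj zz jzj jzj zz jzj zz zz jzj zz — and concatenate.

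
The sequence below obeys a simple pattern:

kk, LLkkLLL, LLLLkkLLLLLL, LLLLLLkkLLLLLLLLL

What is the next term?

LLLLLLLLkkLLLLLLLLLLLL

s(k+1) = LL·s(k)·LLL, so each term gains LL as a prefix and LLL as a suffix.
One more step from LLLLLLkkLLLLLLLLL gives the answer.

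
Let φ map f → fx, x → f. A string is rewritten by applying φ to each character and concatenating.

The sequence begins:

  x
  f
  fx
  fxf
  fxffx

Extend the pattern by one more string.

Apply φ to fxffx symbol by symbol: f→fx, x→f, f→fx, f→fx, x→f; joined: fx f fx fx f.

fxffxfxf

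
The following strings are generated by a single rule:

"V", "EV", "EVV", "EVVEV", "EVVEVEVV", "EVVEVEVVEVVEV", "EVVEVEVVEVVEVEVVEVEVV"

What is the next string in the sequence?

EVVEVEVVEVVEVEVVEVEVVEVVEVEVVEVVEV

Each term (from the third on) is the previous term followed by the one before it: term 3 = EV·V = EVV.
So term 8 is EVVEVEVVEVVEVEVVEVEVV·EVVEVEVVEVVEV.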